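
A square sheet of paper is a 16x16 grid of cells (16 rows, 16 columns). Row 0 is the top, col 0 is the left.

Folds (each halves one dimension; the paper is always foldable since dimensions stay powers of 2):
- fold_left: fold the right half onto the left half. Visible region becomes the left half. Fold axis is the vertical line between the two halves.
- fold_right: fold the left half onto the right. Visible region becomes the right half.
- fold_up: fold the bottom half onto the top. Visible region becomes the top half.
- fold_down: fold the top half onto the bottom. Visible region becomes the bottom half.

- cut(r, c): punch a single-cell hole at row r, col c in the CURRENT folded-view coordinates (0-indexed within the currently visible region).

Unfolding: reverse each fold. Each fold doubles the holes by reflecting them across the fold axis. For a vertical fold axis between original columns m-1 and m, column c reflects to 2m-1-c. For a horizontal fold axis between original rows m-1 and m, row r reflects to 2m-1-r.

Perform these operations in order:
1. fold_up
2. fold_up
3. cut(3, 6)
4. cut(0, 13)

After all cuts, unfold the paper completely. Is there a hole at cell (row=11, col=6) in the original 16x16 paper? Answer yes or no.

Answer: yes

Derivation:
Op 1 fold_up: fold axis h@8; visible region now rows[0,8) x cols[0,16) = 8x16
Op 2 fold_up: fold axis h@4; visible region now rows[0,4) x cols[0,16) = 4x16
Op 3 cut(3, 6): punch at orig (3,6); cuts so far [(3, 6)]; region rows[0,4) x cols[0,16) = 4x16
Op 4 cut(0, 13): punch at orig (0,13); cuts so far [(0, 13), (3, 6)]; region rows[0,4) x cols[0,16) = 4x16
Unfold 1 (reflect across h@4): 4 holes -> [(0, 13), (3, 6), (4, 6), (7, 13)]
Unfold 2 (reflect across h@8): 8 holes -> [(0, 13), (3, 6), (4, 6), (7, 13), (8, 13), (11, 6), (12, 6), (15, 13)]
Holes: [(0, 13), (3, 6), (4, 6), (7, 13), (8, 13), (11, 6), (12, 6), (15, 13)]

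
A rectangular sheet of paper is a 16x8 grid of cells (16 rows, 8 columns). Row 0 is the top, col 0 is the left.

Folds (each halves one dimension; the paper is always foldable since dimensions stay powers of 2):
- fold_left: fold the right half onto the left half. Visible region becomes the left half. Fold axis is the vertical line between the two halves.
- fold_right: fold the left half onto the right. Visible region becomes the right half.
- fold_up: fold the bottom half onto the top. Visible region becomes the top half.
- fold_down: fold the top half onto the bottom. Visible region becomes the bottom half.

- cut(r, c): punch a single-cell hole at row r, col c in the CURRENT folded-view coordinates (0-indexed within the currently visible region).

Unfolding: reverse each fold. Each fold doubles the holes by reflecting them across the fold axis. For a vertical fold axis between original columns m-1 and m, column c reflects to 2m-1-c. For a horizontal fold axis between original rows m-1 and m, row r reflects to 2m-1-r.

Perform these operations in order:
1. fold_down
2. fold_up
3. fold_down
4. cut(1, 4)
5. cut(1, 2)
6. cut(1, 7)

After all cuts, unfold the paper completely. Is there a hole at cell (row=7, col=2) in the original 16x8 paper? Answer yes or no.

Op 1 fold_down: fold axis h@8; visible region now rows[8,16) x cols[0,8) = 8x8
Op 2 fold_up: fold axis h@12; visible region now rows[8,12) x cols[0,8) = 4x8
Op 3 fold_down: fold axis h@10; visible region now rows[10,12) x cols[0,8) = 2x8
Op 4 cut(1, 4): punch at orig (11,4); cuts so far [(11, 4)]; region rows[10,12) x cols[0,8) = 2x8
Op 5 cut(1, 2): punch at orig (11,2); cuts so far [(11, 2), (11, 4)]; region rows[10,12) x cols[0,8) = 2x8
Op 6 cut(1, 7): punch at orig (11,7); cuts so far [(11, 2), (11, 4), (11, 7)]; region rows[10,12) x cols[0,8) = 2x8
Unfold 1 (reflect across h@10): 6 holes -> [(8, 2), (8, 4), (8, 7), (11, 2), (11, 4), (11, 7)]
Unfold 2 (reflect across h@12): 12 holes -> [(8, 2), (8, 4), (8, 7), (11, 2), (11, 4), (11, 7), (12, 2), (12, 4), (12, 7), (15, 2), (15, 4), (15, 7)]
Unfold 3 (reflect across h@8): 24 holes -> [(0, 2), (0, 4), (0, 7), (3, 2), (3, 4), (3, 7), (4, 2), (4, 4), (4, 7), (7, 2), (7, 4), (7, 7), (8, 2), (8, 4), (8, 7), (11, 2), (11, 4), (11, 7), (12, 2), (12, 4), (12, 7), (15, 2), (15, 4), (15, 7)]
Holes: [(0, 2), (0, 4), (0, 7), (3, 2), (3, 4), (3, 7), (4, 2), (4, 4), (4, 7), (7, 2), (7, 4), (7, 7), (8, 2), (8, 4), (8, 7), (11, 2), (11, 4), (11, 7), (12, 2), (12, 4), (12, 7), (15, 2), (15, 4), (15, 7)]

Answer: yes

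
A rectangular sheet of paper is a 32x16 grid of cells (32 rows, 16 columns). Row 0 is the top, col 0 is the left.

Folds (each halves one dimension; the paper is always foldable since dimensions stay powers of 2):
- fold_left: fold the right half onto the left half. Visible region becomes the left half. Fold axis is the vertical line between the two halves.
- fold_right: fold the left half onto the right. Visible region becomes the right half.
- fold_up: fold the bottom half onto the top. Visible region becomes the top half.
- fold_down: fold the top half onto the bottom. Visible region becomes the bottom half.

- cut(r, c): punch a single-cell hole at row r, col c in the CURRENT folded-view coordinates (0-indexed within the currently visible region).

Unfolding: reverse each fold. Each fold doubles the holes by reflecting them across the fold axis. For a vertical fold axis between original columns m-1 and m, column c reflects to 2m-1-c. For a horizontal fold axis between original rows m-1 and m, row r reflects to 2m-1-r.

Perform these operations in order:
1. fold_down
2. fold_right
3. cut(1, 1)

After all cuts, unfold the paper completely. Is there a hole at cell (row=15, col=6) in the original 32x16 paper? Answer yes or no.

Op 1 fold_down: fold axis h@16; visible region now rows[16,32) x cols[0,16) = 16x16
Op 2 fold_right: fold axis v@8; visible region now rows[16,32) x cols[8,16) = 16x8
Op 3 cut(1, 1): punch at orig (17,9); cuts so far [(17, 9)]; region rows[16,32) x cols[8,16) = 16x8
Unfold 1 (reflect across v@8): 2 holes -> [(17, 6), (17, 9)]
Unfold 2 (reflect across h@16): 4 holes -> [(14, 6), (14, 9), (17, 6), (17, 9)]
Holes: [(14, 6), (14, 9), (17, 6), (17, 9)]

Answer: no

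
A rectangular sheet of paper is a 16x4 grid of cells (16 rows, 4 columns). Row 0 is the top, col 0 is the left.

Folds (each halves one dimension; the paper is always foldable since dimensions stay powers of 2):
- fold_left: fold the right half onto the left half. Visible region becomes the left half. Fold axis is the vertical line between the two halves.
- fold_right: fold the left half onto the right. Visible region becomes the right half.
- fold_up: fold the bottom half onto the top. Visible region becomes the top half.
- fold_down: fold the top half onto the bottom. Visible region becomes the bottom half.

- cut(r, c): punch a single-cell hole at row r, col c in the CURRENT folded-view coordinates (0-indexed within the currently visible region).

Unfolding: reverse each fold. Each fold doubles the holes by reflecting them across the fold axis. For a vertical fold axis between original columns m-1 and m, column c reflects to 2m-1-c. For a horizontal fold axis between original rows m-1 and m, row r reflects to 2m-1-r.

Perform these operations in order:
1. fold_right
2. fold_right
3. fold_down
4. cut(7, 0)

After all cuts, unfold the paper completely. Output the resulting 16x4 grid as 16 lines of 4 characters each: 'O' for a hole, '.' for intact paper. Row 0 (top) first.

Answer: OOOO
....
....
....
....
....
....
....
....
....
....
....
....
....
....
OOOO

Derivation:
Op 1 fold_right: fold axis v@2; visible region now rows[0,16) x cols[2,4) = 16x2
Op 2 fold_right: fold axis v@3; visible region now rows[0,16) x cols[3,4) = 16x1
Op 3 fold_down: fold axis h@8; visible region now rows[8,16) x cols[3,4) = 8x1
Op 4 cut(7, 0): punch at orig (15,3); cuts so far [(15, 3)]; region rows[8,16) x cols[3,4) = 8x1
Unfold 1 (reflect across h@8): 2 holes -> [(0, 3), (15, 3)]
Unfold 2 (reflect across v@3): 4 holes -> [(0, 2), (0, 3), (15, 2), (15, 3)]
Unfold 3 (reflect across v@2): 8 holes -> [(0, 0), (0, 1), (0, 2), (0, 3), (15, 0), (15, 1), (15, 2), (15, 3)]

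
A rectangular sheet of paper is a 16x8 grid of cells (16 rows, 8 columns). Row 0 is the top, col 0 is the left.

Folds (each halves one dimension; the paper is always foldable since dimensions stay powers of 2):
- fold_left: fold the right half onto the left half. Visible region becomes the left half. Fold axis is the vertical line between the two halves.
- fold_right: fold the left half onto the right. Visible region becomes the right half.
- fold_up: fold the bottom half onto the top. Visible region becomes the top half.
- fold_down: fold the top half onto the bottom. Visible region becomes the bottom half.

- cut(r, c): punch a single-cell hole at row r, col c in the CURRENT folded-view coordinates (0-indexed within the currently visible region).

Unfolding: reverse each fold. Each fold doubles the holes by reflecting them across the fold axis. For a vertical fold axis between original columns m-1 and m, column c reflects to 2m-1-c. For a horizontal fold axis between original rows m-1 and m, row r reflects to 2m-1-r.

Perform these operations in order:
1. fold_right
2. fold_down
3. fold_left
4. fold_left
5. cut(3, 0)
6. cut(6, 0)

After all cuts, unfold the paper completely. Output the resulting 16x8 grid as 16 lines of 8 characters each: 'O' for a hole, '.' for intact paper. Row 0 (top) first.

Answer: ........
OOOOOOOO
........
........
OOOOOOOO
........
........
........
........
........
........
OOOOOOOO
........
........
OOOOOOOO
........

Derivation:
Op 1 fold_right: fold axis v@4; visible region now rows[0,16) x cols[4,8) = 16x4
Op 2 fold_down: fold axis h@8; visible region now rows[8,16) x cols[4,8) = 8x4
Op 3 fold_left: fold axis v@6; visible region now rows[8,16) x cols[4,6) = 8x2
Op 4 fold_left: fold axis v@5; visible region now rows[8,16) x cols[4,5) = 8x1
Op 5 cut(3, 0): punch at orig (11,4); cuts so far [(11, 4)]; region rows[8,16) x cols[4,5) = 8x1
Op 6 cut(6, 0): punch at orig (14,4); cuts so far [(11, 4), (14, 4)]; region rows[8,16) x cols[4,5) = 8x1
Unfold 1 (reflect across v@5): 4 holes -> [(11, 4), (11, 5), (14, 4), (14, 5)]
Unfold 2 (reflect across v@6): 8 holes -> [(11, 4), (11, 5), (11, 6), (11, 7), (14, 4), (14, 5), (14, 6), (14, 7)]
Unfold 3 (reflect across h@8): 16 holes -> [(1, 4), (1, 5), (1, 6), (1, 7), (4, 4), (4, 5), (4, 6), (4, 7), (11, 4), (11, 5), (11, 6), (11, 7), (14, 4), (14, 5), (14, 6), (14, 7)]
Unfold 4 (reflect across v@4): 32 holes -> [(1, 0), (1, 1), (1, 2), (1, 3), (1, 4), (1, 5), (1, 6), (1, 7), (4, 0), (4, 1), (4, 2), (4, 3), (4, 4), (4, 5), (4, 6), (4, 7), (11, 0), (11, 1), (11, 2), (11, 3), (11, 4), (11, 5), (11, 6), (11, 7), (14, 0), (14, 1), (14, 2), (14, 3), (14, 4), (14, 5), (14, 6), (14, 7)]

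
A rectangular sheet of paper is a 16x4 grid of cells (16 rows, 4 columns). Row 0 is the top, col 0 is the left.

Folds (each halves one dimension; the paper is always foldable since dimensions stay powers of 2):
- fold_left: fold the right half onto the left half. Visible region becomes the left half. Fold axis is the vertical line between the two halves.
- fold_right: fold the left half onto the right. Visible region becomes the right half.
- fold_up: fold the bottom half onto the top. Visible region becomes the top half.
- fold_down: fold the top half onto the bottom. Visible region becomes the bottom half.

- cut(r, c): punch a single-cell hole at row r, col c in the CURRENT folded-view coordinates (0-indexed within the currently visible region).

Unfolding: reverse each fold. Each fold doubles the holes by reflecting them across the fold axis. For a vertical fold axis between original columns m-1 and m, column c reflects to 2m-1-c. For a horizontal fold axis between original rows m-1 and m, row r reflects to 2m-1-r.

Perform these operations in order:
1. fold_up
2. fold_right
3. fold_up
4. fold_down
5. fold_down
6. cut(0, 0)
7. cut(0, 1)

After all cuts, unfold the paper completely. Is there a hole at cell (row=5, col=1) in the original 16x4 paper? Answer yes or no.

Op 1 fold_up: fold axis h@8; visible region now rows[0,8) x cols[0,4) = 8x4
Op 2 fold_right: fold axis v@2; visible region now rows[0,8) x cols[2,4) = 8x2
Op 3 fold_up: fold axis h@4; visible region now rows[0,4) x cols[2,4) = 4x2
Op 4 fold_down: fold axis h@2; visible region now rows[2,4) x cols[2,4) = 2x2
Op 5 fold_down: fold axis h@3; visible region now rows[3,4) x cols[2,4) = 1x2
Op 6 cut(0, 0): punch at orig (3,2); cuts so far [(3, 2)]; region rows[3,4) x cols[2,4) = 1x2
Op 7 cut(0, 1): punch at orig (3,3); cuts so far [(3, 2), (3, 3)]; region rows[3,4) x cols[2,4) = 1x2
Unfold 1 (reflect across h@3): 4 holes -> [(2, 2), (2, 3), (3, 2), (3, 3)]
Unfold 2 (reflect across h@2): 8 holes -> [(0, 2), (0, 3), (1, 2), (1, 3), (2, 2), (2, 3), (3, 2), (3, 3)]
Unfold 3 (reflect across h@4): 16 holes -> [(0, 2), (0, 3), (1, 2), (1, 3), (2, 2), (2, 3), (3, 2), (3, 3), (4, 2), (4, 3), (5, 2), (5, 3), (6, 2), (6, 3), (7, 2), (7, 3)]
Unfold 4 (reflect across v@2): 32 holes -> [(0, 0), (0, 1), (0, 2), (0, 3), (1, 0), (1, 1), (1, 2), (1, 3), (2, 0), (2, 1), (2, 2), (2, 3), (3, 0), (3, 1), (3, 2), (3, 3), (4, 0), (4, 1), (4, 2), (4, 3), (5, 0), (5, 1), (5, 2), (5, 3), (6, 0), (6, 1), (6, 2), (6, 3), (7, 0), (7, 1), (7, 2), (7, 3)]
Unfold 5 (reflect across h@8): 64 holes -> [(0, 0), (0, 1), (0, 2), (0, 3), (1, 0), (1, 1), (1, 2), (1, 3), (2, 0), (2, 1), (2, 2), (2, 3), (3, 0), (3, 1), (3, 2), (3, 3), (4, 0), (4, 1), (4, 2), (4, 3), (5, 0), (5, 1), (5, 2), (5, 3), (6, 0), (6, 1), (6, 2), (6, 3), (7, 0), (7, 1), (7, 2), (7, 3), (8, 0), (8, 1), (8, 2), (8, 3), (9, 0), (9, 1), (9, 2), (9, 3), (10, 0), (10, 1), (10, 2), (10, 3), (11, 0), (11, 1), (11, 2), (11, 3), (12, 0), (12, 1), (12, 2), (12, 3), (13, 0), (13, 1), (13, 2), (13, 3), (14, 0), (14, 1), (14, 2), (14, 3), (15, 0), (15, 1), (15, 2), (15, 3)]
Holes: [(0, 0), (0, 1), (0, 2), (0, 3), (1, 0), (1, 1), (1, 2), (1, 3), (2, 0), (2, 1), (2, 2), (2, 3), (3, 0), (3, 1), (3, 2), (3, 3), (4, 0), (4, 1), (4, 2), (4, 3), (5, 0), (5, 1), (5, 2), (5, 3), (6, 0), (6, 1), (6, 2), (6, 3), (7, 0), (7, 1), (7, 2), (7, 3), (8, 0), (8, 1), (8, 2), (8, 3), (9, 0), (9, 1), (9, 2), (9, 3), (10, 0), (10, 1), (10, 2), (10, 3), (11, 0), (11, 1), (11, 2), (11, 3), (12, 0), (12, 1), (12, 2), (12, 3), (13, 0), (13, 1), (13, 2), (13, 3), (14, 0), (14, 1), (14, 2), (14, 3), (15, 0), (15, 1), (15, 2), (15, 3)]

Answer: yes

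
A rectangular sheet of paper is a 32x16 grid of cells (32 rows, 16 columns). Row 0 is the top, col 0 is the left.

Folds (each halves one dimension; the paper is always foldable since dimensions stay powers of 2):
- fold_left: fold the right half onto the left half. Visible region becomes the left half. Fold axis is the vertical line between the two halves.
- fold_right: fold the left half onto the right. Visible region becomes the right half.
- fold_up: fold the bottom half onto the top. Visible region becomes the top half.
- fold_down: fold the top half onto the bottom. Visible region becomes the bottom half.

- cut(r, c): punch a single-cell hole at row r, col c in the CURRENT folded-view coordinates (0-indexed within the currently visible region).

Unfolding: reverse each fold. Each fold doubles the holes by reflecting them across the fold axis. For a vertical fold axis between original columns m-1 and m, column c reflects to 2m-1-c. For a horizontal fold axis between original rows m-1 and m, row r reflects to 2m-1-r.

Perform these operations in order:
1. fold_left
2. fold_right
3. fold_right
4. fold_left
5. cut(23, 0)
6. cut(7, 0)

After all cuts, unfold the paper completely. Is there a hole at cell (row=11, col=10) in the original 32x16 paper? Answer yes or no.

Answer: no

Derivation:
Op 1 fold_left: fold axis v@8; visible region now rows[0,32) x cols[0,8) = 32x8
Op 2 fold_right: fold axis v@4; visible region now rows[0,32) x cols[4,8) = 32x4
Op 3 fold_right: fold axis v@6; visible region now rows[0,32) x cols[6,8) = 32x2
Op 4 fold_left: fold axis v@7; visible region now rows[0,32) x cols[6,7) = 32x1
Op 5 cut(23, 0): punch at orig (23,6); cuts so far [(23, 6)]; region rows[0,32) x cols[6,7) = 32x1
Op 6 cut(7, 0): punch at orig (7,6); cuts so far [(7, 6), (23, 6)]; region rows[0,32) x cols[6,7) = 32x1
Unfold 1 (reflect across v@7): 4 holes -> [(7, 6), (7, 7), (23, 6), (23, 7)]
Unfold 2 (reflect across v@6): 8 holes -> [(7, 4), (7, 5), (7, 6), (7, 7), (23, 4), (23, 5), (23, 6), (23, 7)]
Unfold 3 (reflect across v@4): 16 holes -> [(7, 0), (7, 1), (7, 2), (7, 3), (7, 4), (7, 5), (7, 6), (7, 7), (23, 0), (23, 1), (23, 2), (23, 3), (23, 4), (23, 5), (23, 6), (23, 7)]
Unfold 4 (reflect across v@8): 32 holes -> [(7, 0), (7, 1), (7, 2), (7, 3), (7, 4), (7, 5), (7, 6), (7, 7), (7, 8), (7, 9), (7, 10), (7, 11), (7, 12), (7, 13), (7, 14), (7, 15), (23, 0), (23, 1), (23, 2), (23, 3), (23, 4), (23, 5), (23, 6), (23, 7), (23, 8), (23, 9), (23, 10), (23, 11), (23, 12), (23, 13), (23, 14), (23, 15)]
Holes: [(7, 0), (7, 1), (7, 2), (7, 3), (7, 4), (7, 5), (7, 6), (7, 7), (7, 8), (7, 9), (7, 10), (7, 11), (7, 12), (7, 13), (7, 14), (7, 15), (23, 0), (23, 1), (23, 2), (23, 3), (23, 4), (23, 5), (23, 6), (23, 7), (23, 8), (23, 9), (23, 10), (23, 11), (23, 12), (23, 13), (23, 14), (23, 15)]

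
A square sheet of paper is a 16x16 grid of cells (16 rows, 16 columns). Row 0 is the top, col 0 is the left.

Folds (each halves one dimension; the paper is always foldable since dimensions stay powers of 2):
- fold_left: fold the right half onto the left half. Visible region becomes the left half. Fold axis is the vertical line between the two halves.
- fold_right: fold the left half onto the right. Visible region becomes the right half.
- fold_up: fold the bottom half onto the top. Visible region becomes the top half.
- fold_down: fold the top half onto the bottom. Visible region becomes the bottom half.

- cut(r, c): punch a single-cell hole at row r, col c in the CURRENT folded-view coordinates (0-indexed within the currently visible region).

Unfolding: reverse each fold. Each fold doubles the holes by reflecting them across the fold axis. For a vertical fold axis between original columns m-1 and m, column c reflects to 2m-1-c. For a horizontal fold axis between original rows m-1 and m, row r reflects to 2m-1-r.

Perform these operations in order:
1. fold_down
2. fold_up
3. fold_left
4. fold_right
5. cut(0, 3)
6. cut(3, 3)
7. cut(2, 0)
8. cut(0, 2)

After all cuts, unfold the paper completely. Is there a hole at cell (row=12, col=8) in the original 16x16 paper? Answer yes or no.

Answer: yes

Derivation:
Op 1 fold_down: fold axis h@8; visible region now rows[8,16) x cols[0,16) = 8x16
Op 2 fold_up: fold axis h@12; visible region now rows[8,12) x cols[0,16) = 4x16
Op 3 fold_left: fold axis v@8; visible region now rows[8,12) x cols[0,8) = 4x8
Op 4 fold_right: fold axis v@4; visible region now rows[8,12) x cols[4,8) = 4x4
Op 5 cut(0, 3): punch at orig (8,7); cuts so far [(8, 7)]; region rows[8,12) x cols[4,8) = 4x4
Op 6 cut(3, 3): punch at orig (11,7); cuts so far [(8, 7), (11, 7)]; region rows[8,12) x cols[4,8) = 4x4
Op 7 cut(2, 0): punch at orig (10,4); cuts so far [(8, 7), (10, 4), (11, 7)]; region rows[8,12) x cols[4,8) = 4x4
Op 8 cut(0, 2): punch at orig (8,6); cuts so far [(8, 6), (8, 7), (10, 4), (11, 7)]; region rows[8,12) x cols[4,8) = 4x4
Unfold 1 (reflect across v@4): 8 holes -> [(8, 0), (8, 1), (8, 6), (8, 7), (10, 3), (10, 4), (11, 0), (11, 7)]
Unfold 2 (reflect across v@8): 16 holes -> [(8, 0), (8, 1), (8, 6), (8, 7), (8, 8), (8, 9), (8, 14), (8, 15), (10, 3), (10, 4), (10, 11), (10, 12), (11, 0), (11, 7), (11, 8), (11, 15)]
Unfold 3 (reflect across h@12): 32 holes -> [(8, 0), (8, 1), (8, 6), (8, 7), (8, 8), (8, 9), (8, 14), (8, 15), (10, 3), (10, 4), (10, 11), (10, 12), (11, 0), (11, 7), (11, 8), (11, 15), (12, 0), (12, 7), (12, 8), (12, 15), (13, 3), (13, 4), (13, 11), (13, 12), (15, 0), (15, 1), (15, 6), (15, 7), (15, 8), (15, 9), (15, 14), (15, 15)]
Unfold 4 (reflect across h@8): 64 holes -> [(0, 0), (0, 1), (0, 6), (0, 7), (0, 8), (0, 9), (0, 14), (0, 15), (2, 3), (2, 4), (2, 11), (2, 12), (3, 0), (3, 7), (3, 8), (3, 15), (4, 0), (4, 7), (4, 8), (4, 15), (5, 3), (5, 4), (5, 11), (5, 12), (7, 0), (7, 1), (7, 6), (7, 7), (7, 8), (7, 9), (7, 14), (7, 15), (8, 0), (8, 1), (8, 6), (8, 7), (8, 8), (8, 9), (8, 14), (8, 15), (10, 3), (10, 4), (10, 11), (10, 12), (11, 0), (11, 7), (11, 8), (11, 15), (12, 0), (12, 7), (12, 8), (12, 15), (13, 3), (13, 4), (13, 11), (13, 12), (15, 0), (15, 1), (15, 6), (15, 7), (15, 8), (15, 9), (15, 14), (15, 15)]
Holes: [(0, 0), (0, 1), (0, 6), (0, 7), (0, 8), (0, 9), (0, 14), (0, 15), (2, 3), (2, 4), (2, 11), (2, 12), (3, 0), (3, 7), (3, 8), (3, 15), (4, 0), (4, 7), (4, 8), (4, 15), (5, 3), (5, 4), (5, 11), (5, 12), (7, 0), (7, 1), (7, 6), (7, 7), (7, 8), (7, 9), (7, 14), (7, 15), (8, 0), (8, 1), (8, 6), (8, 7), (8, 8), (8, 9), (8, 14), (8, 15), (10, 3), (10, 4), (10, 11), (10, 12), (11, 0), (11, 7), (11, 8), (11, 15), (12, 0), (12, 7), (12, 8), (12, 15), (13, 3), (13, 4), (13, 11), (13, 12), (15, 0), (15, 1), (15, 6), (15, 7), (15, 8), (15, 9), (15, 14), (15, 15)]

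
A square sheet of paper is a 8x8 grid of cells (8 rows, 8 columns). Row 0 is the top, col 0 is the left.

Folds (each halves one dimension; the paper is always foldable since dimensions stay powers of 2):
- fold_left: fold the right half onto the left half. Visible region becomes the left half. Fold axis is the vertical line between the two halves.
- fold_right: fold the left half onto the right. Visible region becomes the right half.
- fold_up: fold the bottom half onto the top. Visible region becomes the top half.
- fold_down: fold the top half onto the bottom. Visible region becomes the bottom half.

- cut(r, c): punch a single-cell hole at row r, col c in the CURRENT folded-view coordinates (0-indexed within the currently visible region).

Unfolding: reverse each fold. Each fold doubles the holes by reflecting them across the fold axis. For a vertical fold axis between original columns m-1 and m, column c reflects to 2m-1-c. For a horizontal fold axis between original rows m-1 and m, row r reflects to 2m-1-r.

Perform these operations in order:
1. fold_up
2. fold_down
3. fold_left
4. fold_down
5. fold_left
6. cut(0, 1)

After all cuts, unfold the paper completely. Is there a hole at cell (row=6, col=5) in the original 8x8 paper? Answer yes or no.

Op 1 fold_up: fold axis h@4; visible region now rows[0,4) x cols[0,8) = 4x8
Op 2 fold_down: fold axis h@2; visible region now rows[2,4) x cols[0,8) = 2x8
Op 3 fold_left: fold axis v@4; visible region now rows[2,4) x cols[0,4) = 2x4
Op 4 fold_down: fold axis h@3; visible region now rows[3,4) x cols[0,4) = 1x4
Op 5 fold_left: fold axis v@2; visible region now rows[3,4) x cols[0,2) = 1x2
Op 6 cut(0, 1): punch at orig (3,1); cuts so far [(3, 1)]; region rows[3,4) x cols[0,2) = 1x2
Unfold 1 (reflect across v@2): 2 holes -> [(3, 1), (3, 2)]
Unfold 2 (reflect across h@3): 4 holes -> [(2, 1), (2, 2), (3, 1), (3, 2)]
Unfold 3 (reflect across v@4): 8 holes -> [(2, 1), (2, 2), (2, 5), (2, 6), (3, 1), (3, 2), (3, 5), (3, 6)]
Unfold 4 (reflect across h@2): 16 holes -> [(0, 1), (0, 2), (0, 5), (0, 6), (1, 1), (1, 2), (1, 5), (1, 6), (2, 1), (2, 2), (2, 5), (2, 6), (3, 1), (3, 2), (3, 5), (3, 6)]
Unfold 5 (reflect across h@4): 32 holes -> [(0, 1), (0, 2), (0, 5), (0, 6), (1, 1), (1, 2), (1, 5), (1, 6), (2, 1), (2, 2), (2, 5), (2, 6), (3, 1), (3, 2), (3, 5), (3, 6), (4, 1), (4, 2), (4, 5), (4, 6), (5, 1), (5, 2), (5, 5), (5, 6), (6, 1), (6, 2), (6, 5), (6, 6), (7, 1), (7, 2), (7, 5), (7, 6)]
Holes: [(0, 1), (0, 2), (0, 5), (0, 6), (1, 1), (1, 2), (1, 5), (1, 6), (2, 1), (2, 2), (2, 5), (2, 6), (3, 1), (3, 2), (3, 5), (3, 6), (4, 1), (4, 2), (4, 5), (4, 6), (5, 1), (5, 2), (5, 5), (5, 6), (6, 1), (6, 2), (6, 5), (6, 6), (7, 1), (7, 2), (7, 5), (7, 6)]

Answer: yes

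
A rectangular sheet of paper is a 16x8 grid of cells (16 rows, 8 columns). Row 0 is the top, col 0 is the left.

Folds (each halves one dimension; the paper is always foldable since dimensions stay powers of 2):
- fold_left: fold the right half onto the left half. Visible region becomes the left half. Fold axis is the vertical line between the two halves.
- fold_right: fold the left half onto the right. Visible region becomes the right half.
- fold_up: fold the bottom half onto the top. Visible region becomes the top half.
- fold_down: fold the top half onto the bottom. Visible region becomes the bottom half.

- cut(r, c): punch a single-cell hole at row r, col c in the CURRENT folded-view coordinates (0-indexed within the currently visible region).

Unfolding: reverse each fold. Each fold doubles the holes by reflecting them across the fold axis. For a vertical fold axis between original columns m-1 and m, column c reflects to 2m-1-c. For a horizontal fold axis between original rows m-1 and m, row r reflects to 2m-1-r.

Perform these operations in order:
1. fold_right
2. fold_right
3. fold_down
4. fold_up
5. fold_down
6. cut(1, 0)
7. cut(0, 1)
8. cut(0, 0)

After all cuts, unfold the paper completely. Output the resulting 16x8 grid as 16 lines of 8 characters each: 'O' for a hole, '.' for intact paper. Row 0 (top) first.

Answer: .OO..OO.
OOOOOOOO
OOOOOOOO
.OO..OO.
.OO..OO.
OOOOOOOO
OOOOOOOO
.OO..OO.
.OO..OO.
OOOOOOOO
OOOOOOOO
.OO..OO.
.OO..OO.
OOOOOOOO
OOOOOOOO
.OO..OO.

Derivation:
Op 1 fold_right: fold axis v@4; visible region now rows[0,16) x cols[4,8) = 16x4
Op 2 fold_right: fold axis v@6; visible region now rows[0,16) x cols[6,8) = 16x2
Op 3 fold_down: fold axis h@8; visible region now rows[8,16) x cols[6,8) = 8x2
Op 4 fold_up: fold axis h@12; visible region now rows[8,12) x cols[6,8) = 4x2
Op 5 fold_down: fold axis h@10; visible region now rows[10,12) x cols[6,8) = 2x2
Op 6 cut(1, 0): punch at orig (11,6); cuts so far [(11, 6)]; region rows[10,12) x cols[6,8) = 2x2
Op 7 cut(0, 1): punch at orig (10,7); cuts so far [(10, 7), (11, 6)]; region rows[10,12) x cols[6,8) = 2x2
Op 8 cut(0, 0): punch at orig (10,6); cuts so far [(10, 6), (10, 7), (11, 6)]; region rows[10,12) x cols[6,8) = 2x2
Unfold 1 (reflect across h@10): 6 holes -> [(8, 6), (9, 6), (9, 7), (10, 6), (10, 7), (11, 6)]
Unfold 2 (reflect across h@12): 12 holes -> [(8, 6), (9, 6), (9, 7), (10, 6), (10, 7), (11, 6), (12, 6), (13, 6), (13, 7), (14, 6), (14, 7), (15, 6)]
Unfold 3 (reflect across h@8): 24 holes -> [(0, 6), (1, 6), (1, 7), (2, 6), (2, 7), (3, 6), (4, 6), (5, 6), (5, 7), (6, 6), (6, 7), (7, 6), (8, 6), (9, 6), (9, 7), (10, 6), (10, 7), (11, 6), (12, 6), (13, 6), (13, 7), (14, 6), (14, 7), (15, 6)]
Unfold 4 (reflect across v@6): 48 holes -> [(0, 5), (0, 6), (1, 4), (1, 5), (1, 6), (1, 7), (2, 4), (2, 5), (2, 6), (2, 7), (3, 5), (3, 6), (4, 5), (4, 6), (5, 4), (5, 5), (5, 6), (5, 7), (6, 4), (6, 5), (6, 6), (6, 7), (7, 5), (7, 6), (8, 5), (8, 6), (9, 4), (9, 5), (9, 6), (9, 7), (10, 4), (10, 5), (10, 6), (10, 7), (11, 5), (11, 6), (12, 5), (12, 6), (13, 4), (13, 5), (13, 6), (13, 7), (14, 4), (14, 5), (14, 6), (14, 7), (15, 5), (15, 6)]
Unfold 5 (reflect across v@4): 96 holes -> [(0, 1), (0, 2), (0, 5), (0, 6), (1, 0), (1, 1), (1, 2), (1, 3), (1, 4), (1, 5), (1, 6), (1, 7), (2, 0), (2, 1), (2, 2), (2, 3), (2, 4), (2, 5), (2, 6), (2, 7), (3, 1), (3, 2), (3, 5), (3, 6), (4, 1), (4, 2), (4, 5), (4, 6), (5, 0), (5, 1), (5, 2), (5, 3), (5, 4), (5, 5), (5, 6), (5, 7), (6, 0), (6, 1), (6, 2), (6, 3), (6, 4), (6, 5), (6, 6), (6, 7), (7, 1), (7, 2), (7, 5), (7, 6), (8, 1), (8, 2), (8, 5), (8, 6), (9, 0), (9, 1), (9, 2), (9, 3), (9, 4), (9, 5), (9, 6), (9, 7), (10, 0), (10, 1), (10, 2), (10, 3), (10, 4), (10, 5), (10, 6), (10, 7), (11, 1), (11, 2), (11, 5), (11, 6), (12, 1), (12, 2), (12, 5), (12, 6), (13, 0), (13, 1), (13, 2), (13, 3), (13, 4), (13, 5), (13, 6), (13, 7), (14, 0), (14, 1), (14, 2), (14, 3), (14, 4), (14, 5), (14, 6), (14, 7), (15, 1), (15, 2), (15, 5), (15, 6)]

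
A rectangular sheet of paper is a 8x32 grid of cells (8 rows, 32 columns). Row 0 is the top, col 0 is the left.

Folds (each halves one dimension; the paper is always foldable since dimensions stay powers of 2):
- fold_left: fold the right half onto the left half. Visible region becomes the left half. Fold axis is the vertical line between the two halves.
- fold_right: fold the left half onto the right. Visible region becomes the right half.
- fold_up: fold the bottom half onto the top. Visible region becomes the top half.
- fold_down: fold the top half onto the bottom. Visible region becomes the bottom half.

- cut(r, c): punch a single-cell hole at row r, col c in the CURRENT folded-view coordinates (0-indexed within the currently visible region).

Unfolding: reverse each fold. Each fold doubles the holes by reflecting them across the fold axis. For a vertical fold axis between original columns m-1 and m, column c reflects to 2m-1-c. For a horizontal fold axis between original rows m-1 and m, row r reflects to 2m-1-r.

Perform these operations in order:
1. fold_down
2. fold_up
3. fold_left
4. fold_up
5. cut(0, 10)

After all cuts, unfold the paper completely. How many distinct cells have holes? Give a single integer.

Op 1 fold_down: fold axis h@4; visible region now rows[4,8) x cols[0,32) = 4x32
Op 2 fold_up: fold axis h@6; visible region now rows[4,6) x cols[0,32) = 2x32
Op 3 fold_left: fold axis v@16; visible region now rows[4,6) x cols[0,16) = 2x16
Op 4 fold_up: fold axis h@5; visible region now rows[4,5) x cols[0,16) = 1x16
Op 5 cut(0, 10): punch at orig (4,10); cuts so far [(4, 10)]; region rows[4,5) x cols[0,16) = 1x16
Unfold 1 (reflect across h@5): 2 holes -> [(4, 10), (5, 10)]
Unfold 2 (reflect across v@16): 4 holes -> [(4, 10), (4, 21), (5, 10), (5, 21)]
Unfold 3 (reflect across h@6): 8 holes -> [(4, 10), (4, 21), (5, 10), (5, 21), (6, 10), (6, 21), (7, 10), (7, 21)]
Unfold 4 (reflect across h@4): 16 holes -> [(0, 10), (0, 21), (1, 10), (1, 21), (2, 10), (2, 21), (3, 10), (3, 21), (4, 10), (4, 21), (5, 10), (5, 21), (6, 10), (6, 21), (7, 10), (7, 21)]

Answer: 16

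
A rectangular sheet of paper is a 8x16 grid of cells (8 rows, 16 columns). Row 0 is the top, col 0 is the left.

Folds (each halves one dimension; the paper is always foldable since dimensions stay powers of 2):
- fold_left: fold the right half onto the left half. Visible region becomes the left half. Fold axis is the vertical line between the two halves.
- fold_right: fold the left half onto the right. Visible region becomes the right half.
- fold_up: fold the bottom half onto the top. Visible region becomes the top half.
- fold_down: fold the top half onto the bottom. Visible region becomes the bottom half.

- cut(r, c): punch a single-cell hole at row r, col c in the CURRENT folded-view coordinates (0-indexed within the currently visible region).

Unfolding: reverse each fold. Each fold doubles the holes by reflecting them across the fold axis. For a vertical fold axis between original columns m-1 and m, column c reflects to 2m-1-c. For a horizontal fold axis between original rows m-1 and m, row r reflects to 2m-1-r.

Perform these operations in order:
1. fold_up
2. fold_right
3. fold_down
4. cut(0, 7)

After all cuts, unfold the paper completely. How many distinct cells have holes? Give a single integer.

Answer: 8

Derivation:
Op 1 fold_up: fold axis h@4; visible region now rows[0,4) x cols[0,16) = 4x16
Op 2 fold_right: fold axis v@8; visible region now rows[0,4) x cols[8,16) = 4x8
Op 3 fold_down: fold axis h@2; visible region now rows[2,4) x cols[8,16) = 2x8
Op 4 cut(0, 7): punch at orig (2,15); cuts so far [(2, 15)]; region rows[2,4) x cols[8,16) = 2x8
Unfold 1 (reflect across h@2): 2 holes -> [(1, 15), (2, 15)]
Unfold 2 (reflect across v@8): 4 holes -> [(1, 0), (1, 15), (2, 0), (2, 15)]
Unfold 3 (reflect across h@4): 8 holes -> [(1, 0), (1, 15), (2, 0), (2, 15), (5, 0), (5, 15), (6, 0), (6, 15)]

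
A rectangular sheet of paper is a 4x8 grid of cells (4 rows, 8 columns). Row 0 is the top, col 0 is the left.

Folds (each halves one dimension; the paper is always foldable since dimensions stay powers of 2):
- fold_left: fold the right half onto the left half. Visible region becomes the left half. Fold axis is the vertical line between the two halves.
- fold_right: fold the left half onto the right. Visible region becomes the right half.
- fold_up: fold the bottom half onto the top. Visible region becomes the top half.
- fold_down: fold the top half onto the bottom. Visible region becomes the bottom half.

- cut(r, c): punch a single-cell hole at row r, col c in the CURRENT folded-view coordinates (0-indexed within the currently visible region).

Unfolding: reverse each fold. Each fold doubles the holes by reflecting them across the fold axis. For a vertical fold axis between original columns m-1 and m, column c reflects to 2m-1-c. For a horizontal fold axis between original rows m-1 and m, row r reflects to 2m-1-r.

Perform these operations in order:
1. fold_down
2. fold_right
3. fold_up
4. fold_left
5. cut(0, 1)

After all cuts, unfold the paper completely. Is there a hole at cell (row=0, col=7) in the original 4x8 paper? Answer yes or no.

Answer: no

Derivation:
Op 1 fold_down: fold axis h@2; visible region now rows[2,4) x cols[0,8) = 2x8
Op 2 fold_right: fold axis v@4; visible region now rows[2,4) x cols[4,8) = 2x4
Op 3 fold_up: fold axis h@3; visible region now rows[2,3) x cols[4,8) = 1x4
Op 4 fold_left: fold axis v@6; visible region now rows[2,3) x cols[4,6) = 1x2
Op 5 cut(0, 1): punch at orig (2,5); cuts so far [(2, 5)]; region rows[2,3) x cols[4,6) = 1x2
Unfold 1 (reflect across v@6): 2 holes -> [(2, 5), (2, 6)]
Unfold 2 (reflect across h@3): 4 holes -> [(2, 5), (2, 6), (3, 5), (3, 6)]
Unfold 3 (reflect across v@4): 8 holes -> [(2, 1), (2, 2), (2, 5), (2, 6), (3, 1), (3, 2), (3, 5), (3, 6)]
Unfold 4 (reflect across h@2): 16 holes -> [(0, 1), (0, 2), (0, 5), (0, 6), (1, 1), (1, 2), (1, 5), (1, 6), (2, 1), (2, 2), (2, 5), (2, 6), (3, 1), (3, 2), (3, 5), (3, 6)]
Holes: [(0, 1), (0, 2), (0, 5), (0, 6), (1, 1), (1, 2), (1, 5), (1, 6), (2, 1), (2, 2), (2, 5), (2, 6), (3, 1), (3, 2), (3, 5), (3, 6)]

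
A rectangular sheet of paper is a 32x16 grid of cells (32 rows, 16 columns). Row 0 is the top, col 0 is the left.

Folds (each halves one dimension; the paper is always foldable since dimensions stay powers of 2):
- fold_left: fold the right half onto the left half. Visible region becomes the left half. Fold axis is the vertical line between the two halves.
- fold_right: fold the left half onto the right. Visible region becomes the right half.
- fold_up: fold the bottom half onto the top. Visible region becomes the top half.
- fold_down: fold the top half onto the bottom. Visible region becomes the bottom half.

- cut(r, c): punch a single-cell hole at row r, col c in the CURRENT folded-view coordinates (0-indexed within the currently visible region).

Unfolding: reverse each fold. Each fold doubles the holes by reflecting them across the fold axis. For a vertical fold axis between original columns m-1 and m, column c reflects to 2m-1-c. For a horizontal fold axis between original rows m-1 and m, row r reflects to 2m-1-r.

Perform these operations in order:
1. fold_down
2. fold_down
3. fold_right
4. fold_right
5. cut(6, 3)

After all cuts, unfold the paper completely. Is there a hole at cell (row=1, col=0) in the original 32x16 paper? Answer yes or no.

Answer: yes

Derivation:
Op 1 fold_down: fold axis h@16; visible region now rows[16,32) x cols[0,16) = 16x16
Op 2 fold_down: fold axis h@24; visible region now rows[24,32) x cols[0,16) = 8x16
Op 3 fold_right: fold axis v@8; visible region now rows[24,32) x cols[8,16) = 8x8
Op 4 fold_right: fold axis v@12; visible region now rows[24,32) x cols[12,16) = 8x4
Op 5 cut(6, 3): punch at orig (30,15); cuts so far [(30, 15)]; region rows[24,32) x cols[12,16) = 8x4
Unfold 1 (reflect across v@12): 2 holes -> [(30, 8), (30, 15)]
Unfold 2 (reflect across v@8): 4 holes -> [(30, 0), (30, 7), (30, 8), (30, 15)]
Unfold 3 (reflect across h@24): 8 holes -> [(17, 0), (17, 7), (17, 8), (17, 15), (30, 0), (30, 7), (30, 8), (30, 15)]
Unfold 4 (reflect across h@16): 16 holes -> [(1, 0), (1, 7), (1, 8), (1, 15), (14, 0), (14, 7), (14, 8), (14, 15), (17, 0), (17, 7), (17, 8), (17, 15), (30, 0), (30, 7), (30, 8), (30, 15)]
Holes: [(1, 0), (1, 7), (1, 8), (1, 15), (14, 0), (14, 7), (14, 8), (14, 15), (17, 0), (17, 7), (17, 8), (17, 15), (30, 0), (30, 7), (30, 8), (30, 15)]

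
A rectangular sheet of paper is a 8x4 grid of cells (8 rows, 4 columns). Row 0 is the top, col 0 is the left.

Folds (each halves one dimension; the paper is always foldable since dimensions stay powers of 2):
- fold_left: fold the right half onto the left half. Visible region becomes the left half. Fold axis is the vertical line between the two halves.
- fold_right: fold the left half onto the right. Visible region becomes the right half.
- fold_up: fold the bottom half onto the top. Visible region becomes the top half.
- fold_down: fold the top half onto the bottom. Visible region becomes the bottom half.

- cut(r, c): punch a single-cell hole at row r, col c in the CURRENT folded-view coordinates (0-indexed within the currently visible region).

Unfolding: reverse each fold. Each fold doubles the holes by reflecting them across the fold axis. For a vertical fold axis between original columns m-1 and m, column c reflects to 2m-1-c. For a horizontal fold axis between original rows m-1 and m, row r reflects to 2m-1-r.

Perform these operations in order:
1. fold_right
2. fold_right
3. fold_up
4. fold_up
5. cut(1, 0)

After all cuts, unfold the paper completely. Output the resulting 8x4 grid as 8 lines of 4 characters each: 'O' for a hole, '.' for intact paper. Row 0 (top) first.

Op 1 fold_right: fold axis v@2; visible region now rows[0,8) x cols[2,4) = 8x2
Op 2 fold_right: fold axis v@3; visible region now rows[0,8) x cols[3,4) = 8x1
Op 3 fold_up: fold axis h@4; visible region now rows[0,4) x cols[3,4) = 4x1
Op 4 fold_up: fold axis h@2; visible region now rows[0,2) x cols[3,4) = 2x1
Op 5 cut(1, 0): punch at orig (1,3); cuts so far [(1, 3)]; region rows[0,2) x cols[3,4) = 2x1
Unfold 1 (reflect across h@2): 2 holes -> [(1, 3), (2, 3)]
Unfold 2 (reflect across h@4): 4 holes -> [(1, 3), (2, 3), (5, 3), (6, 3)]
Unfold 3 (reflect across v@3): 8 holes -> [(1, 2), (1, 3), (2, 2), (2, 3), (5, 2), (5, 3), (6, 2), (6, 3)]
Unfold 4 (reflect across v@2): 16 holes -> [(1, 0), (1, 1), (1, 2), (1, 3), (2, 0), (2, 1), (2, 2), (2, 3), (5, 0), (5, 1), (5, 2), (5, 3), (6, 0), (6, 1), (6, 2), (6, 3)]

Answer: ....
OOOO
OOOO
....
....
OOOO
OOOO
....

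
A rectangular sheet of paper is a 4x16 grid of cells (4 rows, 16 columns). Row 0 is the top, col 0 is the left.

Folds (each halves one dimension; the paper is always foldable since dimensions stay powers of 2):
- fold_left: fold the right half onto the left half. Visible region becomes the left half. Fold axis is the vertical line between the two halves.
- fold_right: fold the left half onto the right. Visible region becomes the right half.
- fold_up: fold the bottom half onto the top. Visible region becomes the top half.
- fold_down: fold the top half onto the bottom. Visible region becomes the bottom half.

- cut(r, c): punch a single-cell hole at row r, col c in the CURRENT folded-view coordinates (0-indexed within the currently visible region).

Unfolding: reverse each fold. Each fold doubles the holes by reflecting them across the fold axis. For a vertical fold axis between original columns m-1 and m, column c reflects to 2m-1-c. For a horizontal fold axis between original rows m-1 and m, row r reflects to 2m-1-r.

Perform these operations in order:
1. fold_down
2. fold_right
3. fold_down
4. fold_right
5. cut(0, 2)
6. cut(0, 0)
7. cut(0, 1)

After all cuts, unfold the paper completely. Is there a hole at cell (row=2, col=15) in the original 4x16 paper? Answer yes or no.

Op 1 fold_down: fold axis h@2; visible region now rows[2,4) x cols[0,16) = 2x16
Op 2 fold_right: fold axis v@8; visible region now rows[2,4) x cols[8,16) = 2x8
Op 3 fold_down: fold axis h@3; visible region now rows[3,4) x cols[8,16) = 1x8
Op 4 fold_right: fold axis v@12; visible region now rows[3,4) x cols[12,16) = 1x4
Op 5 cut(0, 2): punch at orig (3,14); cuts so far [(3, 14)]; region rows[3,4) x cols[12,16) = 1x4
Op 6 cut(0, 0): punch at orig (3,12); cuts so far [(3, 12), (3, 14)]; region rows[3,4) x cols[12,16) = 1x4
Op 7 cut(0, 1): punch at orig (3,13); cuts so far [(3, 12), (3, 13), (3, 14)]; region rows[3,4) x cols[12,16) = 1x4
Unfold 1 (reflect across v@12): 6 holes -> [(3, 9), (3, 10), (3, 11), (3, 12), (3, 13), (3, 14)]
Unfold 2 (reflect across h@3): 12 holes -> [(2, 9), (2, 10), (2, 11), (2, 12), (2, 13), (2, 14), (3, 9), (3, 10), (3, 11), (3, 12), (3, 13), (3, 14)]
Unfold 3 (reflect across v@8): 24 holes -> [(2, 1), (2, 2), (2, 3), (2, 4), (2, 5), (2, 6), (2, 9), (2, 10), (2, 11), (2, 12), (2, 13), (2, 14), (3, 1), (3, 2), (3, 3), (3, 4), (3, 5), (3, 6), (3, 9), (3, 10), (3, 11), (3, 12), (3, 13), (3, 14)]
Unfold 4 (reflect across h@2): 48 holes -> [(0, 1), (0, 2), (0, 3), (0, 4), (0, 5), (0, 6), (0, 9), (0, 10), (0, 11), (0, 12), (0, 13), (0, 14), (1, 1), (1, 2), (1, 3), (1, 4), (1, 5), (1, 6), (1, 9), (1, 10), (1, 11), (1, 12), (1, 13), (1, 14), (2, 1), (2, 2), (2, 3), (2, 4), (2, 5), (2, 6), (2, 9), (2, 10), (2, 11), (2, 12), (2, 13), (2, 14), (3, 1), (3, 2), (3, 3), (3, 4), (3, 5), (3, 6), (3, 9), (3, 10), (3, 11), (3, 12), (3, 13), (3, 14)]
Holes: [(0, 1), (0, 2), (0, 3), (0, 4), (0, 5), (0, 6), (0, 9), (0, 10), (0, 11), (0, 12), (0, 13), (0, 14), (1, 1), (1, 2), (1, 3), (1, 4), (1, 5), (1, 6), (1, 9), (1, 10), (1, 11), (1, 12), (1, 13), (1, 14), (2, 1), (2, 2), (2, 3), (2, 4), (2, 5), (2, 6), (2, 9), (2, 10), (2, 11), (2, 12), (2, 13), (2, 14), (3, 1), (3, 2), (3, 3), (3, 4), (3, 5), (3, 6), (3, 9), (3, 10), (3, 11), (3, 12), (3, 13), (3, 14)]

Answer: no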